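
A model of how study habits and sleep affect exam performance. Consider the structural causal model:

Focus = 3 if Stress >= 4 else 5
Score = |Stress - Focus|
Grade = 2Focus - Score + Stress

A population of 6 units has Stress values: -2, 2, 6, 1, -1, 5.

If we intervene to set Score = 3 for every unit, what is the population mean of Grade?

7.5

Every unit gets Score=3 under the intervention. Grade values become 5, 9, 9, 8, 6, 8; E[Grade|do(Score=3)] = 7.5.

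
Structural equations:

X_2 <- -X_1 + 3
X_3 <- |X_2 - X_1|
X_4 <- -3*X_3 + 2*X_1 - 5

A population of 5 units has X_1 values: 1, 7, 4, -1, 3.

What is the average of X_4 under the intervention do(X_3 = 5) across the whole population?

Under do(X_3=5), X_3's equation is replaced by X_3=5 for every unit. Per-unit X_4: -18, -6, -12, -22, -14. Mean = -14.4.

-14.4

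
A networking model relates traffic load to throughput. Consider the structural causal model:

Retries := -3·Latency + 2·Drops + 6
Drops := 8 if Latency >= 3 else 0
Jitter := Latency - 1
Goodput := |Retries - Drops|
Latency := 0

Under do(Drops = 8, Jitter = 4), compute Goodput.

Setting Drops = 8, Jitter = 4 by intervention discards those variables' equations.
Retries = -3·Latency + 2·Drops + 6  [with Latency=0, Drops=8]  = 22
Goodput = |Retries - Drops|  [with Retries=22, Drops=8]  = 14

14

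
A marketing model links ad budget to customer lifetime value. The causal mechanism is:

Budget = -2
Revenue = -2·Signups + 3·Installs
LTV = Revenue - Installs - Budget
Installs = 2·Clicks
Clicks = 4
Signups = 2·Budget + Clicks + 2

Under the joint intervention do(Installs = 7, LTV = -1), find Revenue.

The joint intervention fixes Installs = 7, LTV = -1, removing each variable's own equation.
Signups = 2·Budget + Clicks + 2  [with Budget=-2, Clicks=4]  = 2
Revenue = -2·Signups + 3·Installs  [with Signups=2, Installs=7]  = 17

17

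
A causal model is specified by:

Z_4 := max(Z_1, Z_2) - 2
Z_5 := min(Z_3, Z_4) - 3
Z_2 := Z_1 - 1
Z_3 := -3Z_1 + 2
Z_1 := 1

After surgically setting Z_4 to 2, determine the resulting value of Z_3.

-1

Under do(Z_4=2), the mechanism Z_4 := max(Z_1, Z_2) - 2 is discarded; Z_4 is fixed at 2.
Since Z_3 is not a descendant of the intervened variable, it is unaffected.
Z_3 = -3Z_1 + 2  [with Z_1=1]  = -1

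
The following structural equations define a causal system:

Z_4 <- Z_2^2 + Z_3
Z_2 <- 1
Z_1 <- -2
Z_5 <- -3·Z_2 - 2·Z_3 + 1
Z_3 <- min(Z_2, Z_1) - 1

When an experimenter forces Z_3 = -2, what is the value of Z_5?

do(Z_3=-2) replaces the equation Z_3 <- min(Z_2, Z_1) - 1 with the constant Z_3 = -2.
Z_5 = -3·Z_2 - 2·Z_3 + 1  [with Z_2=1, Z_3=-2]  = 2

2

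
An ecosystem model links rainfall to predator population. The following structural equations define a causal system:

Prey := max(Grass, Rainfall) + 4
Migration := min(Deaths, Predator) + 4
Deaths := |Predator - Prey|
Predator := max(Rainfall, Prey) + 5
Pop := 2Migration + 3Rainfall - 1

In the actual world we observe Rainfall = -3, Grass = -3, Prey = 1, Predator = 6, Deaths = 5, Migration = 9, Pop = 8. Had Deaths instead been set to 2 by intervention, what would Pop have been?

2

Under do(Deaths=2), the mechanism Deaths := |Predator - Prey| is discarded; Deaths is fixed at 2.
Prey = max(Grass, Rainfall) + 4  [with Grass=-3, Rainfall=-3]  = 1
Predator = max(Rainfall, Prey) + 5  [with Rainfall=-3, Prey=1]  = 6
Migration = min(Deaths, Predator) + 4  [with Deaths=2, Predator=6]  = 6
Pop = 2Migration + 3Rainfall - 1  [with Migration=6, Rainfall=-3]  = 2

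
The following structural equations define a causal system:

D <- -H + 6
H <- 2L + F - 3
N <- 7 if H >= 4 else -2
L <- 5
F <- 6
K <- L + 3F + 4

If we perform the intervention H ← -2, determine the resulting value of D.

8

Under do(H=-2), the mechanism H <- 2L + F - 3 is discarded; H is fixed at -2.
D = -H + 6  [with H=-2]  = 8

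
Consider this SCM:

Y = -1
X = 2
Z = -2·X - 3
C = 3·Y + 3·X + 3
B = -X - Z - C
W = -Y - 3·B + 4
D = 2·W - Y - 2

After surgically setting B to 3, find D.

-9

Under do(B=3), the mechanism B = -X - Z - C is discarded; B is fixed at 3.
W = -Y - 3·B + 4  [with Y=-1, B=3]  = -4
D = 2·W - Y - 2  [with W=-4, Y=-1]  = -9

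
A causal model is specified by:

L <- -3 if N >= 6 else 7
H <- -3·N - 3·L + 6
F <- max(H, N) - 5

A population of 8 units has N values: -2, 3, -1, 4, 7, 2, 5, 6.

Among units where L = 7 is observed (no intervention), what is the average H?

Observing L=7 restricts to units where L's equation naturally yields 7: N ∈ {-2, 3, -1, 4, 2, 5}. In that subpopulation H = -9, -24, -12, -27, -21, -30, mean -20.5.

-20.5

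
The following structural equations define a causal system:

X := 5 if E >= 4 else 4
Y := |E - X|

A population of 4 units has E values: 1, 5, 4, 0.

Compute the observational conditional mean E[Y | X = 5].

Conditioning on X=5 selects the 2 unit(s) with E ∈ {5, 4}. Their Y values: 0, 1. Mean = 0.5.

0.5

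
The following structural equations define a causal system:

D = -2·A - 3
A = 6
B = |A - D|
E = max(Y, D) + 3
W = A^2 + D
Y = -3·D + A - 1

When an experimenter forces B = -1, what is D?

The intervention breaks the incoming arrows to B: B = |A - D| no longer applies, and B = -1.
Since D is not a descendant of the intervened variable, it is unaffected.
D = -2·A - 3  [with A=6]  = -15

-15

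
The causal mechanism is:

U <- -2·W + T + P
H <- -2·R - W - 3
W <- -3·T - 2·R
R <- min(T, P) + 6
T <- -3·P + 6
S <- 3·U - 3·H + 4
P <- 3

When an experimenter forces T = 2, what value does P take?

Under do(T=2), the mechanism T <- -3·P + 6 is discarded; T is fixed at 2.
P is not downstream of the intervention, so its value is determined by the original equations.

3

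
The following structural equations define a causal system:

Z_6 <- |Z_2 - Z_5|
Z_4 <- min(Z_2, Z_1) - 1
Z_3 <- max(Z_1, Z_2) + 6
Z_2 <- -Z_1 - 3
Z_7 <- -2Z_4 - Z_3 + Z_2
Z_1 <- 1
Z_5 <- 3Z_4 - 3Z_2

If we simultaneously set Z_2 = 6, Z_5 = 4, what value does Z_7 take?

-6

The joint intervention fixes Z_2 = 6, Z_5 = 4, removing each variable's own equation.
Z_3 = max(Z_1, Z_2) + 6  [with Z_1=1, Z_2=6]  = 12
Z_4 = min(Z_2, Z_1) - 1  [with Z_2=6, Z_1=1]  = 0
Z_7 = -2Z_4 - Z_3 + Z_2  [with Z_4=0, Z_3=12, Z_2=6]  = -6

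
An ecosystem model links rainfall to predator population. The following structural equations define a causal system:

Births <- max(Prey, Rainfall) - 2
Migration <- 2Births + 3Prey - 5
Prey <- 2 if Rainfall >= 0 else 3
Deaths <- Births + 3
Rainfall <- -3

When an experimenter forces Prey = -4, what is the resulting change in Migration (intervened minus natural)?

do(Prey=-4) replaces the equation Prey <- 2 if Rainfall >= 0 else 3 with the constant Prey = -4.
Births = max(Prey, Rainfall) - 2  [with Prey=-4, Rainfall=-3]  = -5
Migration = 2Births + 3Prey - 5  [with Births=-5, Prey=-4]  = -27
Without intervention: Prey = 2 if Rainfall >= 0 else 3  [with Rainfall=-3]  = 3; Births = max(Prey, Rainfall) - 2  [with Prey=3, Rainfall=-3]  = 1; Migration = 2Births + 3Prey - 5  [with Births=1, Prey=3]  = 6.
Change = -27 − 6 = -33.

-33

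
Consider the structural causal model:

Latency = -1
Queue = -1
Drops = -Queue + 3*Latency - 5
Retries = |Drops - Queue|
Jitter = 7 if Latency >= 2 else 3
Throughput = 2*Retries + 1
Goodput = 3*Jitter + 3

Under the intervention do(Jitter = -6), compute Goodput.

Under do(Jitter=-6), the mechanism Jitter = 7 if Latency >= 2 else 3 is discarded; Jitter is fixed at -6.
Goodput = 3*Jitter + 3  [with Jitter=-6]  = -15

-15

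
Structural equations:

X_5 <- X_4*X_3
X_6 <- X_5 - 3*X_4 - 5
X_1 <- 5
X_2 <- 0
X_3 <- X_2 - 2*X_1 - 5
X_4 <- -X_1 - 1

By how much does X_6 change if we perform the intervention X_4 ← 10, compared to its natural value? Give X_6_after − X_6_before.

Under do(X_4=10), the mechanism X_4 <- -X_1 - 1 is discarded; X_4 is fixed at 10.
X_3 = X_2 - 2*X_1 - 5  [with X_2=0, X_1=5]  = -15
X_5 = X_4*X_3  [with X_4=10, X_3=-15]  = -150
X_6 = X_5 - 3*X_4 - 5  [with X_5=-150, X_4=10]  = -185
Without intervention: X_3 = X_2 - 2*X_1 - 5  [with X_2=0, X_1=5]  = -15; X_4 = -X_1 - 1  [with X_1=5]  = -6; X_5 = X_4*X_3  [with X_4=-6, X_3=-15]  = 90; X_6 = X_5 - 3*X_4 - 5  [with X_5=90, X_4=-6]  = 103.
Change = -185 − 103 = -288.

-288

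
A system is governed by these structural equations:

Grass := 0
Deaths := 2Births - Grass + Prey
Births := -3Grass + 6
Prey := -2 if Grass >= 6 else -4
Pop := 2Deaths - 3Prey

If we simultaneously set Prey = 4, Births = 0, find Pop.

Under do(Prey = 4, Births = 0), each intervened variable's structural equation is replaced by its fixed value.
Deaths = 2Births - Grass + Prey  [with Births=0, Grass=0, Prey=4]  = 4
Pop = 2Deaths - 3Prey  [with Deaths=4, Prey=4]  = -4

-4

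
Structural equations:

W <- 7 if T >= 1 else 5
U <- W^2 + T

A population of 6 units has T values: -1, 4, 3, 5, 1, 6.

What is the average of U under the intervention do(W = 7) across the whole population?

52

Every unit gets W=7 under the intervention. U values become 48, 53, 52, 54, 50, 55; E[U|do(W=7)] = 52.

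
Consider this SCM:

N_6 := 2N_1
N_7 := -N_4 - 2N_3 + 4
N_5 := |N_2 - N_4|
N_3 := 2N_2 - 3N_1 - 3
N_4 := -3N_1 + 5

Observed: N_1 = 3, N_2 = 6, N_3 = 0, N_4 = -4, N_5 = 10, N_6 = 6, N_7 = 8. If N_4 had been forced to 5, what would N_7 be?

The intervention breaks the incoming arrows to N_4: N_4 := -3N_1 + 5 no longer applies, and N_4 = 5.
N_3 = 2N_2 - 3N_1 - 3  [with N_2=6, N_1=3]  = 0
N_7 = -N_4 - 2N_3 + 4  [with N_4=5, N_3=0]  = -1

-1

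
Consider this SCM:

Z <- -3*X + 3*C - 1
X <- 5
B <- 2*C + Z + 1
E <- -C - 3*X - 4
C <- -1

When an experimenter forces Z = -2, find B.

Intervening sets Z = -2 and removes its equation (Z <- -3*X + 3*C - 1).
B = 2*C + Z + 1  [with C=-1, Z=-2]  = -3

-3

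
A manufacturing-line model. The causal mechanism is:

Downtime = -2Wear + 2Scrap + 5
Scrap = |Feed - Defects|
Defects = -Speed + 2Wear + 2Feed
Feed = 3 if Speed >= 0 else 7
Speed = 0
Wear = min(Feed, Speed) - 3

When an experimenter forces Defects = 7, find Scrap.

Intervening sets Defects = 7 and removes its equation (Defects = -Speed + 2Wear + 2Feed).
Feed = 3 if Speed >= 0 else 7  [with Speed=0]  = 3
Scrap = |Feed - Defects|  [with Feed=3, Defects=7]  = 4

4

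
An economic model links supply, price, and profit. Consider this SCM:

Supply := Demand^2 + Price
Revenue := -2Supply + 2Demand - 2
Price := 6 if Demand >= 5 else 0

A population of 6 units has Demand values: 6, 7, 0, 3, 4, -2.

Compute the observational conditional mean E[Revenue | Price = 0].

Observing Price=0 restricts to units where Price's equation naturally yields 0: Demand ∈ {0, 3, 4, -2}. In that subpopulation Revenue = -2, -14, -26, -14, mean -14.

-14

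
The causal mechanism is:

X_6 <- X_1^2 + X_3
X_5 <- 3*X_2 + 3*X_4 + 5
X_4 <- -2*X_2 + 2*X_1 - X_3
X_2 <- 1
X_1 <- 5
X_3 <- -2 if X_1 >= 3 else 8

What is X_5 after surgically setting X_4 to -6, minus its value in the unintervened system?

Intervening sets X_4 = -6 and removes its equation (X_4 <- -2*X_2 + 2*X_1 - X_3).
X_5 = 3*X_2 + 3*X_4 + 5  [with X_2=1, X_4=-6]  = -10
Without intervention: X_3 = -2 if X_1 >= 3 else 8  [with X_1=5]  = -2; X_4 = -2*X_2 + 2*X_1 - X_3  [with X_2=1, X_1=5, X_3=-2]  = 10; X_5 = 3*X_2 + 3*X_4 + 5  [with X_2=1, X_4=10]  = 38.
Change = -10 − 38 = -48.

-48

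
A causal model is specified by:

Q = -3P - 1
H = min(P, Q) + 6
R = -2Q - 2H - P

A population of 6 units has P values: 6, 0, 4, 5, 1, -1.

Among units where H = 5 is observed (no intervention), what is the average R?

-10.5

E[R|H=5] averages over only the 2 units with H=5 (P = 0, -1): R = -8, -13, mean -10.5.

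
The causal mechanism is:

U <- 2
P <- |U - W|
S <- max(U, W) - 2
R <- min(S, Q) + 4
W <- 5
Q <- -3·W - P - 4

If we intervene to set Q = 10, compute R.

The intervention breaks the incoming arrows to Q: Q <- -3·W - P - 4 no longer applies, and Q = 10.
S = max(U, W) - 2  [with U=2, W=5]  = 3
R = min(S, Q) + 4  [with S=3, Q=10]  = 7

7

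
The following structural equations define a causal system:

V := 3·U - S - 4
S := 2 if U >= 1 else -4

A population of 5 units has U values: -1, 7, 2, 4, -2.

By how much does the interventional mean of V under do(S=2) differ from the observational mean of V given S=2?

-7

do(S=2) breaks S's dependence on U. With S=2 fixed, V across the units is -9, 15, 0, 6, -12, mean 0.
E[V|S=2] averages over only the 3 units with S=2 (U = 7, 2, 4): V = 15, 0, 6, mean 7.
Difference = 0 − 7 = -7.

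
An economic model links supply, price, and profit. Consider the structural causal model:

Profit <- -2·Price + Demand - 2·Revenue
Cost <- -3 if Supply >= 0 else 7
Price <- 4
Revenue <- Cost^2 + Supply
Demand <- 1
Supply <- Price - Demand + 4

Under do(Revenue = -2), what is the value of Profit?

The intervention breaks the incoming arrows to Revenue: Revenue <- Cost^2 + Supply no longer applies, and Revenue = -2.
Profit = -2·Price + Demand - 2·Revenue  [with Price=4, Demand=1, Revenue=-2]  = -3

-3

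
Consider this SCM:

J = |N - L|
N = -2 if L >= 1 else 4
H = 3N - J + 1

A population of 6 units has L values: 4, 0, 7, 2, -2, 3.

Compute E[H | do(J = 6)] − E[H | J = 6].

Under do(J=6), J's equation is replaced by J=6 for every unit. Per-unit H: -11, 7, -11, -11, 7, -11. Mean = -5.
Conditioning on J=6 selects the 2 unit(s) with L ∈ {4, -2}. Their H values: -11, 7. Mean = -2.
Difference = -5 − (-2) = -3.

-3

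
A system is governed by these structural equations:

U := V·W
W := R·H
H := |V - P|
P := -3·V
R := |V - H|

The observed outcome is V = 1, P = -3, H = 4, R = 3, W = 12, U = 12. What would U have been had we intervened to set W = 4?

The intervention breaks the incoming arrows to W: W := R·H no longer applies, and W = 4.
U = V·W  [with V=1, W=4]  = 4

4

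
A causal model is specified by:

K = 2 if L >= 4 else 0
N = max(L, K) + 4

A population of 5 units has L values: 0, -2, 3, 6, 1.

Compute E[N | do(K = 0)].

6

Under do(K=0), K's equation is replaced by K=0 for every unit. Per-unit N: 4, 4, 7, 10, 5. Mean = 6.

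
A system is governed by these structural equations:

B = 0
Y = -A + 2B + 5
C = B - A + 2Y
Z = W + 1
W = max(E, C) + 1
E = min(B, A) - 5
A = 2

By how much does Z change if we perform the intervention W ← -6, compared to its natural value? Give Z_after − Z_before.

Intervening sets W = -6 and removes its equation (W = max(E, C) + 1).
Z = W + 1  [with W=-6]  = -5
Without intervention: Y = -A + 2B + 5  [with A=2, B=0]  = 3; E = min(B, A) - 5  [with B=0, A=2]  = -5; C = B - A + 2Y  [with B=0, A=2, Y=3]  = 4; W = max(E, C) + 1  [with E=-5, C=4]  = 5; Z = W + 1  [with W=5]  = 6.
Change = -5 − 6 = -11.

-11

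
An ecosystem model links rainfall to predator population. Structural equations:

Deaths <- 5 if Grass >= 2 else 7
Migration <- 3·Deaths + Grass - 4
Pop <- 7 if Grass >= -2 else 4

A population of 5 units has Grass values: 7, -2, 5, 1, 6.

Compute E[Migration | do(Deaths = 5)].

Under do(Deaths=5), Deaths's equation is replaced by Deaths=5 for every unit. Per-unit Migration: 18, 9, 16, 12, 17. Mean = 14.4.

14.4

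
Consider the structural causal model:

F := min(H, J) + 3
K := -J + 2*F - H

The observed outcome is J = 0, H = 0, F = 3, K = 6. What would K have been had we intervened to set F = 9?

18

The intervention breaks the incoming arrows to F: F := min(H, J) + 3 no longer applies, and F = 9.
K = -J + 2*F - H  [with J=0, F=9, H=0]  = 18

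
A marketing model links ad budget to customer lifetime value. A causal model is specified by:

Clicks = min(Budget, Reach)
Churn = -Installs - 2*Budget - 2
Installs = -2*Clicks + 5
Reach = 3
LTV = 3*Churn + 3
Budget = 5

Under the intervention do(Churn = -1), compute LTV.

0

The intervention breaks the incoming arrows to Churn: Churn = -Installs - 2*Budget - 2 no longer applies, and Churn = -1.
LTV = 3*Churn + 3  [with Churn=-1]  = 0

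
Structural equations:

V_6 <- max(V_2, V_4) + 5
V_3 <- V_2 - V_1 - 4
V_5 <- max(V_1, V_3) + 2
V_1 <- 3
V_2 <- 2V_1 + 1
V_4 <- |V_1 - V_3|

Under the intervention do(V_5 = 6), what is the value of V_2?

Under do(V_5=6), the mechanism V_5 <- max(V_1, V_3) + 2 is discarded; V_5 is fixed at 6.
No directed path runs from V_5 to V_2, so V_2 keeps its natural value.
V_2 = 2V_1 + 1  [with V_1=3]  = 7

7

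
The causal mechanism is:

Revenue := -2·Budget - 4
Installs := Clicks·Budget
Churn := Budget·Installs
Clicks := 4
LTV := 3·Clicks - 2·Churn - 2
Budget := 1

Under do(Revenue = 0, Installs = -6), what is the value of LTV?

22

The joint intervention fixes Revenue = 0, Installs = -6, removing each variable's own equation.
Churn = Budget·Installs  [with Budget=1, Installs=-6]  = -6
LTV = 3·Clicks - 2·Churn - 2  [with Clicks=4, Churn=-6]  = 22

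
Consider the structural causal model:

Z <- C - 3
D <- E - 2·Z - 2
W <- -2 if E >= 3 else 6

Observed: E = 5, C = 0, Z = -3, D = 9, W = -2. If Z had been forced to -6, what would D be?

15

The intervention breaks the incoming arrows to Z: Z <- C - 3 no longer applies, and Z = -6.
D = E - 2·Z - 2  [with E=5, Z=-6]  = 15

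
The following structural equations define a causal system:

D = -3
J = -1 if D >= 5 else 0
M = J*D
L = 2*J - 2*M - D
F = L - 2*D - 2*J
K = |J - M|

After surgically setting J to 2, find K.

8

Under do(J=2), the mechanism J = -1 if D >= 5 else 0 is discarded; J is fixed at 2.
M = J*D  [with J=2, D=-3]  = -6
K = |J - M|  [with J=2, M=-6]  = 8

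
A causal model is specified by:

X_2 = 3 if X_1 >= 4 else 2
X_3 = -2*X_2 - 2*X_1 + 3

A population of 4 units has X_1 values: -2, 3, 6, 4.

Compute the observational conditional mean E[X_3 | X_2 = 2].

Observing X_2=2 restricts to units where X_2's equation naturally yields 2: X_1 ∈ {-2, 3}. In that subpopulation X_3 = 3, -7, mean -2.

-2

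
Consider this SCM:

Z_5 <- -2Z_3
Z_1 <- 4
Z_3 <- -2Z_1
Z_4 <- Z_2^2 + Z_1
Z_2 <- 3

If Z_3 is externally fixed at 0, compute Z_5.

0

do(Z_3=0) replaces the equation Z_3 <- -2Z_1 with the constant Z_3 = 0.
Z_5 = -2Z_3  [with Z_3=0]  = 0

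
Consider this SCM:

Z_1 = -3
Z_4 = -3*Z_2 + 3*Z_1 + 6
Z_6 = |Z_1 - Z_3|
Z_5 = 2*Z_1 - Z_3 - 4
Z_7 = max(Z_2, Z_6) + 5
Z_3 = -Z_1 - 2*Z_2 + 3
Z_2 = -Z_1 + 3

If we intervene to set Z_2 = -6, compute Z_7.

26

Under do(Z_2=-6), the mechanism Z_2 = -Z_1 + 3 is discarded; Z_2 is fixed at -6.
Z_3 = -Z_1 - 2*Z_2 + 3  [with Z_1=-3, Z_2=-6]  = 18
Z_6 = |Z_1 - Z_3|  [with Z_1=-3, Z_3=18]  = 21
Z_7 = max(Z_2, Z_6) + 5  [with Z_2=-6, Z_6=21]  = 26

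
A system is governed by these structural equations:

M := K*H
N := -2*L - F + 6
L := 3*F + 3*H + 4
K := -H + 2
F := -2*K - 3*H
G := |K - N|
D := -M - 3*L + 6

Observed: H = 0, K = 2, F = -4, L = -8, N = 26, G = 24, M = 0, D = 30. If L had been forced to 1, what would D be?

do(L=1) replaces the equation L := 3*F + 3*H + 4 with the constant L = 1.
K = -H + 2  [with H=0]  = 2
M = K*H  [with K=2, H=0]  = 0
D = -M - 3*L + 6  [with M=0, L=1]  = 3

3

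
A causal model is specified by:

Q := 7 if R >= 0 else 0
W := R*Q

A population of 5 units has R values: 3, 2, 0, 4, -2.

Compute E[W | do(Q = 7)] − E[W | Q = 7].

Under do(Q=7), Q's equation is replaced by Q=7 for every unit. Per-unit W: 21, 14, 0, 28, -14. Mean = 9.8.
Observing Q=7 restricts to units where Q's equation naturally yields 7: R ∈ {3, 2, 0, 4}. In that subpopulation W = 21, 14, 0, 28, mean 15.75.
Difference = 9.8 − 15.75 = -5.95.

-5.95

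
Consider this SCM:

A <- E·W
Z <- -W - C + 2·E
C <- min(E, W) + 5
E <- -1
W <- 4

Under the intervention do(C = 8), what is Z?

The intervention breaks the incoming arrows to C: C <- min(E, W) + 5 no longer applies, and C = 8.
Z = -W - C + 2·E  [with W=4, C=8, E=-1]  = -14

-14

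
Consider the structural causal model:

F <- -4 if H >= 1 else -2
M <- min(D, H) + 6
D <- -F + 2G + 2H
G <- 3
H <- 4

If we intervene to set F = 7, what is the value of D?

7

The intervention breaks the incoming arrows to F: F <- -4 if H >= 1 else -2 no longer applies, and F = 7.
D = -F + 2G + 2H  [with F=7, G=3, H=4]  = 7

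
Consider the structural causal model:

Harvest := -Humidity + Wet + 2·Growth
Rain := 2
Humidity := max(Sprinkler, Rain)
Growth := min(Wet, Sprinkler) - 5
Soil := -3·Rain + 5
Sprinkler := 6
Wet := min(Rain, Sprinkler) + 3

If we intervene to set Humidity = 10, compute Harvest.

-5

Intervening sets Humidity = 10 and removes its equation (Humidity := max(Sprinkler, Rain)).
Wet = min(Rain, Sprinkler) + 3  [with Rain=2, Sprinkler=6]  = 5
Growth = min(Wet, Sprinkler) - 5  [with Wet=5, Sprinkler=6]  = 0
Harvest = -Humidity + Wet + 2·Growth  [with Humidity=10, Wet=5, Growth=0]  = -5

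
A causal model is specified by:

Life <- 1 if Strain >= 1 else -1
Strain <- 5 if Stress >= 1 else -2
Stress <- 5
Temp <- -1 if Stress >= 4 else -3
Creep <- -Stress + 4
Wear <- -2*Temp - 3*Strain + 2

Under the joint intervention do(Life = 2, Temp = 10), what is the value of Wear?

Under do(Life = 2, Temp = 10), each intervened variable's structural equation is replaced by its fixed value.
Strain = 5 if Stress >= 1 else -2  [with Stress=5]  = 5
Wear = -2*Temp - 3*Strain + 2  [with Temp=10, Strain=5]  = -33

-33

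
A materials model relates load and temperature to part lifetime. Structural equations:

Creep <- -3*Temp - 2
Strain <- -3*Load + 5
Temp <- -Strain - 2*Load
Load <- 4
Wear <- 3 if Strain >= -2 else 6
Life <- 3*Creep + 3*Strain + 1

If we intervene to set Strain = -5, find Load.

Under do(Strain=-5), the mechanism Strain <- -3*Load + 5 is discarded; Strain is fixed at -5.
Load is not downstream of the intervention, so its value is determined by the original equations.

4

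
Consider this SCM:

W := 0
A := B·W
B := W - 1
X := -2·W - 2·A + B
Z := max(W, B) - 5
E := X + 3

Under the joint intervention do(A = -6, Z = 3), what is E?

Setting A = -6, Z = 3 by intervention discards those variables' equations.
B = W - 1  [with W=0]  = -1
X = -2·W - 2·A + B  [with W=0, A=-6, B=-1]  = 11
E = X + 3  [with X=11]  = 14

14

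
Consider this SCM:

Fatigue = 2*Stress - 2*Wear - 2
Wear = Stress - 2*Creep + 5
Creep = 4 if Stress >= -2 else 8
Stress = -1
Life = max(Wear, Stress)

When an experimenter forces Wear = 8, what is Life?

8

do(Wear=8) replaces the equation Wear = Stress - 2*Creep + 5 with the constant Wear = 8.
Life = max(Wear, Stress)  [with Wear=8, Stress=-1]  = 8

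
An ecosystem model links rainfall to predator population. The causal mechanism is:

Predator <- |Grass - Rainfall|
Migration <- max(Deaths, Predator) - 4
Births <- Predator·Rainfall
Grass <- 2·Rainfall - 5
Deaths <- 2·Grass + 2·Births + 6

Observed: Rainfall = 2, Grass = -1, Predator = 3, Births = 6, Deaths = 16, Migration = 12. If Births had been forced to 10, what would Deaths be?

24

Intervening sets Births = 10 and removes its equation (Births <- Predator·Rainfall).
Grass = 2·Rainfall - 5  [with Rainfall=2]  = -1
Deaths = 2·Grass + 2·Births + 6  [with Grass=-1, Births=10]  = 24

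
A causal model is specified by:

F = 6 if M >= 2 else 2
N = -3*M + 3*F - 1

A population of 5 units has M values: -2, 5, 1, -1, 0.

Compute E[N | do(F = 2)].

3.2

The intervention sets F=2 in all 5 units regardless of M. Recomputing N per unit gives 11, -10, 2, 8, 5; average 3.2.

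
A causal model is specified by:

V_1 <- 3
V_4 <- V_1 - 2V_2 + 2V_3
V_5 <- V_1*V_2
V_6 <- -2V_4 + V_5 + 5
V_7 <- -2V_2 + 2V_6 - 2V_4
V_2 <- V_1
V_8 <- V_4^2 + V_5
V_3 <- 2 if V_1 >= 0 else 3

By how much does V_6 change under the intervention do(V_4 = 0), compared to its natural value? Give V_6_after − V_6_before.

2

Under do(V_4=0), the mechanism V_4 <- V_1 - 2V_2 + 2V_3 is discarded; V_4 is fixed at 0.
V_2 = V_1  [with V_1=3]  = 3
V_5 = V_1*V_2  [with V_1=3, V_2=3]  = 9
V_6 = -2V_4 + V_5 + 5  [with V_4=0, V_5=9]  = 14
Without intervention: V_2 = V_1  [with V_1=3]  = 3; V_3 = 2 if V_1 >= 0 else 3  [with V_1=3]  = 2; V_4 = V_1 - 2V_2 + 2V_3  [with V_1=3, V_2=3, V_3=2]  = 1; V_5 = V_1*V_2  [with V_1=3, V_2=3]  = 9; V_6 = -2V_4 + V_5 + 5  [with V_4=1, V_5=9]  = 12.
Change = 14 − 12 = 2.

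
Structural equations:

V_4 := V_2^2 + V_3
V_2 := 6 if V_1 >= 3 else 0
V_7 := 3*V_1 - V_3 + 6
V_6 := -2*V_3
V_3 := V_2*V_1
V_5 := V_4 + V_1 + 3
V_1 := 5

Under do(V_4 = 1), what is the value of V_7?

-9

The intervention breaks the incoming arrows to V_4: V_4 := V_2^2 + V_3 no longer applies, and V_4 = 1.
No directed path runs from V_4 to V_7, so V_7 keeps its natural value.
V_2 = 6 if V_1 >= 3 else 0  [with V_1=5]  = 6
V_3 = V_2*V_1  [with V_2=6, V_1=5]  = 30
V_7 = 3*V_1 - V_3 + 6  [with V_1=5, V_3=30]  = -9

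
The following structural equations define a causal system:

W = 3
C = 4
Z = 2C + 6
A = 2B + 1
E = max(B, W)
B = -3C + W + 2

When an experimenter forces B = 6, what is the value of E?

6

do(B=6) replaces the equation B = -3C + W + 2 with the constant B = 6.
E = max(B, W)  [with B=6, W=3]  = 6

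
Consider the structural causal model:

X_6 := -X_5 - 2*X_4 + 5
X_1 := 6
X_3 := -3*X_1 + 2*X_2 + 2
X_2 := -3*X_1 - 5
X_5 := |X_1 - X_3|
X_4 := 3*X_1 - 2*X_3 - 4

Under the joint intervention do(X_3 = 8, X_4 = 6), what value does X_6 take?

Setting X_3 = 8, X_4 = 6 by intervention discards those variables' equations.
X_5 = |X_1 - X_3|  [with X_1=6, X_3=8]  = 2
X_6 = -X_5 - 2*X_4 + 5  [with X_5=2, X_4=6]  = -9

-9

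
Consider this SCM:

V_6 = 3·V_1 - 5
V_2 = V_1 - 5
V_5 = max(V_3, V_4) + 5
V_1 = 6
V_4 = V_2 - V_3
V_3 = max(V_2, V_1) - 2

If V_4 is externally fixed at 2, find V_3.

Under do(V_4=2), the mechanism V_4 = V_2 - V_3 is discarded; V_4 is fixed at 2.
Since V_3 is not a descendant of the intervened variable, it is unaffected.
V_2 = V_1 - 5  [with V_1=6]  = 1
V_3 = max(V_2, V_1) - 2  [with V_2=1, V_1=6]  = 4

4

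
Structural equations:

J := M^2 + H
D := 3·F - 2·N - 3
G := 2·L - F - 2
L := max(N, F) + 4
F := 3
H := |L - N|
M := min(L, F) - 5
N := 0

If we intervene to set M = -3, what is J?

The intervention breaks the incoming arrows to M: M := min(L, F) - 5 no longer applies, and M = -3.
L = max(N, F) + 4  [with N=0, F=3]  = 7
H = |L - N|  [with L=7, N=0]  = 7
J = M^2 + H  [with M=-3, H=7]  = 16

16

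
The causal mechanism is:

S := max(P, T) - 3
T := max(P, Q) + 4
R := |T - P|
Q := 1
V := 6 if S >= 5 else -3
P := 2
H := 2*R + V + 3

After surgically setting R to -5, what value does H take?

-10

Under do(R=-5), the mechanism R := |T - P| is discarded; R is fixed at -5.
T = max(P, Q) + 4  [with P=2, Q=1]  = 6
S = max(P, T) - 3  [with P=2, T=6]  = 3
V = 6 if S >= 5 else -3  [with S=3]  = -3
H = 2*R + V + 3  [with R=-5, V=-3]  = -10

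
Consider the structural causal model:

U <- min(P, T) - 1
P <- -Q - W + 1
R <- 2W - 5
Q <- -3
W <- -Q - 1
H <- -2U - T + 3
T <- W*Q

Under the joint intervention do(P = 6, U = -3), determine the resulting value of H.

15

Under do(P = 6, U = -3), each intervened variable's structural equation is replaced by its fixed value.
W = -Q - 1  [with Q=-3]  = 2
T = W*Q  [with W=2, Q=-3]  = -6
H = -2U - T + 3  [with U=-3, T=-6]  = 15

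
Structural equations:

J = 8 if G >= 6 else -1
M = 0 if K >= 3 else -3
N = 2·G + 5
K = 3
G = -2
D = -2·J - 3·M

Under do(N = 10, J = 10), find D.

-20

The joint intervention fixes N = 10, J = 10, removing each variable's own equation.
M = 0 if K >= 3 else -3  [with K=3]  = 0
D = -2·J - 3·M  [with J=10, M=0]  = -20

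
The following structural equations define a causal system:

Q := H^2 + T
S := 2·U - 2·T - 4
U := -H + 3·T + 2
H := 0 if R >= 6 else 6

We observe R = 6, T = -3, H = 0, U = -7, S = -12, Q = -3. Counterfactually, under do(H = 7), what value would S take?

do(H=7) replaces the equation H := 0 if R >= 6 else 6 with the constant H = 7.
U = -H + 3·T + 2  [with H=7, T=-3]  = -14
S = 2·U - 2·T - 4  [with U=-14, T=-3]  = -26

-26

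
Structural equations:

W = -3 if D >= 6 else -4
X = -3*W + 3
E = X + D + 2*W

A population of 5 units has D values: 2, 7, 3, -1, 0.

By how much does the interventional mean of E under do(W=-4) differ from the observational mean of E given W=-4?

1.2

Every unit gets W=-4 under the intervention. E values become 9, 14, 10, 6, 7; E[E|do(W=-4)] = 9.2.
E[E|W=-4] averages over only the 4 units with W=-4 (D = 2, 3, -1, 0): E = 9, 10, 6, 7, mean 8.
Difference = 9.2 − 8 = 1.2.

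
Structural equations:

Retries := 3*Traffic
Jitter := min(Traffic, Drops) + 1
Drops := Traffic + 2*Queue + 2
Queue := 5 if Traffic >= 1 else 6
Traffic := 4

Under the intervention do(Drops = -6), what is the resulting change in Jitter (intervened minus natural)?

-10

do(Drops=-6) replaces the equation Drops := Traffic + 2*Queue + 2 with the constant Drops = -6.
Jitter = min(Traffic, Drops) + 1  [with Traffic=4, Drops=-6]  = -5
Without intervention: Queue = 5 if Traffic >= 1 else 6  [with Traffic=4]  = 5; Drops = Traffic + 2*Queue + 2  [with Traffic=4, Queue=5]  = 16; Jitter = min(Traffic, Drops) + 1  [with Traffic=4, Drops=16]  = 5.
Change = -5 − 5 = -10.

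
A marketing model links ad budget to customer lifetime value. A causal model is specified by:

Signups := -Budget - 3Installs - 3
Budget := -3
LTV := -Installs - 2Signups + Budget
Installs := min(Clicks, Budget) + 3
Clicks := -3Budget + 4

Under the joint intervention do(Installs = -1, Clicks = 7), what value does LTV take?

-8

Setting Installs = -1, Clicks = 7 by intervention discards those variables' equations.
Signups = -Budget - 3Installs - 3  [with Budget=-3, Installs=-1]  = 3
LTV = -Installs - 2Signups + Budget  [with Installs=-1, Signups=3, Budget=-3]  = -8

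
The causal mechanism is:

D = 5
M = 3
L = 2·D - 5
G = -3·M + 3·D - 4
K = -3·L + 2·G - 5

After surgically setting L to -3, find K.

do(L=-3) replaces the equation L = 2·D - 5 with the constant L = -3.
G = -3·M + 3·D - 4  [with M=3, D=5]  = 2
K = -3·L + 2·G - 5  [with L=-3, G=2]  = 8

8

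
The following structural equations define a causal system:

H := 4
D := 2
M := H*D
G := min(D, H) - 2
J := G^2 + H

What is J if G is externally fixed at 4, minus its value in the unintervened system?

Intervening sets G = 4 and removes its equation (G := min(D, H) - 2).
J = G^2 + H  [with G=4, H=4]  = 20
Without intervention: G = min(D, H) - 2  [with D=2, H=4]  = 0; J = G^2 + H  [with G=0, H=4]  = 4.
Change = 20 − 4 = 16.

16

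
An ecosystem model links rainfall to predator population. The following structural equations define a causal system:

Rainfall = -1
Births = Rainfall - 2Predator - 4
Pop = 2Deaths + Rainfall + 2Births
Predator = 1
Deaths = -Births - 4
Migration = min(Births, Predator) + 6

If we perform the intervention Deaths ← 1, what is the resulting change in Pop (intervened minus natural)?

-4

Under do(Deaths=1), the mechanism Deaths = -Births - 4 is discarded; Deaths is fixed at 1.
Births = Rainfall - 2Predator - 4  [with Rainfall=-1, Predator=1]  = -7
Pop = 2Deaths + Rainfall + 2Births  [with Deaths=1, Rainfall=-1, Births=-7]  = -13
Without intervention: Births = Rainfall - 2Predator - 4  [with Rainfall=-1, Predator=1]  = -7; Deaths = -Births - 4  [with Births=-7]  = 3; Pop = 2Deaths + Rainfall + 2Births  [with Deaths=3, Rainfall=-1, Births=-7]  = -9.
Change = -13 − (-9) = -4.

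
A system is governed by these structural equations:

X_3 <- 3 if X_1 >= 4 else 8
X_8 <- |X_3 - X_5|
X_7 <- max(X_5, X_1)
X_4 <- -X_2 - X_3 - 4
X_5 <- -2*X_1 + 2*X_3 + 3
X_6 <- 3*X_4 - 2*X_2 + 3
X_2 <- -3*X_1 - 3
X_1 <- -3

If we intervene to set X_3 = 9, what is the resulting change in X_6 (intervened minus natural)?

The intervention breaks the incoming arrows to X_3: X_3 <- 3 if X_1 >= 4 else 8 no longer applies, and X_3 = 9.
X_2 = -3*X_1 - 3  [with X_1=-3]  = 6
X_4 = -X_2 - X_3 - 4  [with X_2=6, X_3=9]  = -19
X_6 = 3*X_4 - 2*X_2 + 3  [with X_4=-19, X_2=6]  = -66
Without intervention: X_2 = -3*X_1 - 3  [with X_1=-3]  = 6; X_3 = 3 if X_1 >= 4 else 8  [with X_1=-3]  = 8; X_4 = -X_2 - X_3 - 4  [with X_2=6, X_3=8]  = -18; X_6 = 3*X_4 - 2*X_2 + 3  [with X_4=-18, X_2=6]  = -63.
Change = -66 − (-63) = -3.

-3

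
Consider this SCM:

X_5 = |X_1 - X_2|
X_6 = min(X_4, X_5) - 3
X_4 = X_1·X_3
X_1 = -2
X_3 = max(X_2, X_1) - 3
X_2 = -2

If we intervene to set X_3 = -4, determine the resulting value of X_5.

0

do(X_3=-4) replaces the equation X_3 = max(X_2, X_1) - 3 with the constant X_3 = -4.
X_5 is not downstream of the intervention, so its value is determined by the original equations.
X_5 = |X_1 - X_2|  [with X_1=-2, X_2=-2]  = 0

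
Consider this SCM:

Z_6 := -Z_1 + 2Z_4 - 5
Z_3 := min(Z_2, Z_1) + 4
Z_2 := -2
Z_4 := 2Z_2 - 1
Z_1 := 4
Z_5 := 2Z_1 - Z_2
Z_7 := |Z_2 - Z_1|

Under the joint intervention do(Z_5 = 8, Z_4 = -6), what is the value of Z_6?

-21

Setting Z_5 = 8, Z_4 = -6 by intervention discards those variables' equations.
Z_6 = -Z_1 + 2Z_4 - 5  [with Z_1=4, Z_4=-6]  = -21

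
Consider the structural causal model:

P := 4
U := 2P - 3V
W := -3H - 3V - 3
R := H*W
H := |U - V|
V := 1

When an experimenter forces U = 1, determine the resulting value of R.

0

The intervention breaks the incoming arrows to U: U := 2P - 3V no longer applies, and U = 1.
H = |U - V|  [with U=1, V=1]  = 0
W = -3H - 3V - 3  [with H=0, V=1]  = -6
R = H*W  [with H=0, W=-6]  = 0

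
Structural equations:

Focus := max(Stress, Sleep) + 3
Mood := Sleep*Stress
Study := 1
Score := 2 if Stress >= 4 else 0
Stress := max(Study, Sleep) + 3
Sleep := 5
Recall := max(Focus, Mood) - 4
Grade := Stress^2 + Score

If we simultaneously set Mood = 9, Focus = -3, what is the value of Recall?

Under do(Mood = 9, Focus = -3), each intervened variable's structural equation is replaced by its fixed value.
Recall = max(Focus, Mood) - 4  [with Focus=-3, Mood=9]  = 5

5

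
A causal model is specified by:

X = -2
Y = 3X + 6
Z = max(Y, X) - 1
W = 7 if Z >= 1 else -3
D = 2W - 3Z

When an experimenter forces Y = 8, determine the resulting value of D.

do(Y=8) replaces the equation Y = 3X + 6 with the constant Y = 8.
Z = max(Y, X) - 1  [with Y=8, X=-2]  = 7
W = 7 if Z >= 1 else -3  [with Z=7]  = 7
D = 2W - 3Z  [with W=7, Z=7]  = -7

-7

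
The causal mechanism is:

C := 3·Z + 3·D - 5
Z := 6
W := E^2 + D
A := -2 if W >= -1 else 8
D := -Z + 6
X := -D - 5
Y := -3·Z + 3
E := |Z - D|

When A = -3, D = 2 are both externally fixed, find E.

4

Under do(A = -3, D = 2), each intervened variable's structural equation is replaced by its fixed value.
E = |Z - D|  [with Z=6, D=2]  = 4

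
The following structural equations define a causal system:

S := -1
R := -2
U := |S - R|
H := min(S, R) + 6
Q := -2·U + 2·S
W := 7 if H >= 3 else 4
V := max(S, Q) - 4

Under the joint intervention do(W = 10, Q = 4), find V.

Setting W = 10, Q = 4 by intervention discards those variables' equations.
V = max(S, Q) - 4  [with S=-1, Q=4]  = 0

0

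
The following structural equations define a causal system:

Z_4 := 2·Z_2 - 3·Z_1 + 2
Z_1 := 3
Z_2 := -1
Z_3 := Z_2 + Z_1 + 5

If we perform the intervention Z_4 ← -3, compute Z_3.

7

Under do(Z_4=-3), the mechanism Z_4 := 2·Z_2 - 3·Z_1 + 2 is discarded; Z_4 is fixed at -3.
Since Z_3 is not a descendant of the intervened variable, it is unaffected.
Z_3 = Z_2 + Z_1 + 5  [with Z_2=-1, Z_1=3]  = 7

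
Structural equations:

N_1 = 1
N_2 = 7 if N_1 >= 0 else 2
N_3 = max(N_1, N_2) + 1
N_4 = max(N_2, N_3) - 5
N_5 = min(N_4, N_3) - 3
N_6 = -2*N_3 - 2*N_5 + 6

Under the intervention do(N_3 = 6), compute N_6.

The intervention breaks the incoming arrows to N_3: N_3 = max(N_1, N_2) + 1 no longer applies, and N_3 = 6.
N_2 = 7 if N_1 >= 0 else 2  [with N_1=1]  = 7
N_4 = max(N_2, N_3) - 5  [with N_2=7, N_3=6]  = 2
N_5 = min(N_4, N_3) - 3  [with N_4=2, N_3=6]  = -1
N_6 = -2*N_3 - 2*N_5 + 6  [with N_3=6, N_5=-1]  = -4

-4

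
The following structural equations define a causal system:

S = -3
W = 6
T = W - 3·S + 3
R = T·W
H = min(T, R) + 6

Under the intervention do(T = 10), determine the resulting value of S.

Under do(T=10), the mechanism T = W - 3·S + 3 is discarded; T is fixed at 10.
S is not downstream of the intervention, so its value is determined by the original equations.

-3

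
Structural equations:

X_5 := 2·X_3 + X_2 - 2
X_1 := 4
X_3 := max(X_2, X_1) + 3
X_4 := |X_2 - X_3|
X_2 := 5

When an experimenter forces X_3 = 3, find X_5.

do(X_3=3) replaces the equation X_3 := max(X_2, X_1) + 3 with the constant X_3 = 3.
X_5 = 2·X_3 + X_2 - 2  [with X_3=3, X_2=5]  = 9

9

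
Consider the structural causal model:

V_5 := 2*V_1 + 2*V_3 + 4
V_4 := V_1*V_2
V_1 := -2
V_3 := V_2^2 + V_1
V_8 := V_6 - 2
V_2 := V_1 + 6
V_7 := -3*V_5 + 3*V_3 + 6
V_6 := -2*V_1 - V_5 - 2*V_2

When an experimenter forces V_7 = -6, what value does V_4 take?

Under do(V_7=-6), the mechanism V_7 := -3*V_5 + 3*V_3 + 6 is discarded; V_7 is fixed at -6.
Since V_4 is not a descendant of the intervened variable, it is unaffected.
V_2 = V_1 + 6  [with V_1=-2]  = 4
V_4 = V_1*V_2  [with V_1=-2, V_2=4]  = -8

-8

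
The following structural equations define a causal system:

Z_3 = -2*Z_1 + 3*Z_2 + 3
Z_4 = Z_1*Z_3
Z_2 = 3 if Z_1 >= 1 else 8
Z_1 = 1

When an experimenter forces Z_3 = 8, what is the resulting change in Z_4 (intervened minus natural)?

-2

The intervention breaks the incoming arrows to Z_3: Z_3 = -2*Z_1 + 3*Z_2 + 3 no longer applies, and Z_3 = 8.
Z_4 = Z_1*Z_3  [with Z_1=1, Z_3=8]  = 8
Without intervention: Z_2 = 3 if Z_1 >= 1 else 8  [with Z_1=1]  = 3; Z_3 = -2*Z_1 + 3*Z_2 + 3  [with Z_1=1, Z_2=3]  = 10; Z_4 = Z_1*Z_3  [with Z_1=1, Z_3=10]  = 10.
Change = 8 − 10 = -2.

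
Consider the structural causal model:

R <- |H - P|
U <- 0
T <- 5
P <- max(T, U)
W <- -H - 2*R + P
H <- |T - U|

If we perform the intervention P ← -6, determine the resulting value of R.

Intervening sets P = -6 and removes its equation (P <- max(T, U)).
H = |T - U|  [with T=5, U=0]  = 5
R = |H - P|  [with H=5, P=-6]  = 11

11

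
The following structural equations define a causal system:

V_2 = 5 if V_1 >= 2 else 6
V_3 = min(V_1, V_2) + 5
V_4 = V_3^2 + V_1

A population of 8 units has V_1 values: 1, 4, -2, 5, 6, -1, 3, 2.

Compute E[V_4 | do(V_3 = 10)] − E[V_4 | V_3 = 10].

-3.25

Under do(V_3=10), V_3's equation is replaced by V_3=10 for every unit. Per-unit V_4: 101, 104, 98, 105, 106, 99, 103, 102. Mean = 102.25.
Observing V_3=10 restricts to units where V_3's equation naturally yields 10: V_1 ∈ {5, 6}. In that subpopulation V_4 = 105, 106, mean 105.5.
Difference = 102.25 − 105.5 = -3.25.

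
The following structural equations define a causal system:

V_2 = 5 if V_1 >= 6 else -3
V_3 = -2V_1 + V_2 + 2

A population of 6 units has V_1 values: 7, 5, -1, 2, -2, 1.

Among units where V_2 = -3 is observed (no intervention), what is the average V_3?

Observing V_2=-3 restricts to units where V_2's equation naturally yields -3: V_1 ∈ {5, -1, 2, -2, 1}. In that subpopulation V_3 = -11, 1, -5, 3, -3, mean -3.

-3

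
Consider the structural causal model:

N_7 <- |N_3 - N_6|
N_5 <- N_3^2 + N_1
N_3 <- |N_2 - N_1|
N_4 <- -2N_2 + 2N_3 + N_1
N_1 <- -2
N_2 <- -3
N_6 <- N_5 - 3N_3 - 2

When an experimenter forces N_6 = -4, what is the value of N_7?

Intervening sets N_6 = -4 and removes its equation (N_6 <- N_5 - 3N_3 - 2).
N_3 = |N_2 - N_1|  [with N_2=-3, N_1=-2]  = 1
N_7 = |N_3 - N_6|  [with N_3=1, N_6=-4]  = 5

5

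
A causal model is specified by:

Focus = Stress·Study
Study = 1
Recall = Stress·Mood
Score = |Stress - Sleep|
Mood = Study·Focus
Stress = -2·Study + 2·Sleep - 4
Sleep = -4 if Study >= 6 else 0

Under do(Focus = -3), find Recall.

The intervention breaks the incoming arrows to Focus: Focus = Stress·Study no longer applies, and Focus = -3.
Sleep = -4 if Study >= 6 else 0  [with Study=1]  = 0
Stress = -2·Study + 2·Sleep - 4  [with Study=1, Sleep=0]  = -6
Mood = Study·Focus  [with Study=1, Focus=-3]  = -3
Recall = Stress·Mood  [with Stress=-6, Mood=-3]  = 18

18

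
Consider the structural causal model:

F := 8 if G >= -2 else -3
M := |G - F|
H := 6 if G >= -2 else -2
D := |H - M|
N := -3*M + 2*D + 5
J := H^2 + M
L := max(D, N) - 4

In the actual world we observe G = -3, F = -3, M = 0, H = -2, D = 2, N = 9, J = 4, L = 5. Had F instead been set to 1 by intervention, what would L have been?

2

do(F=1) replaces the equation F := 8 if G >= -2 else -3 with the constant F = 1.
M = |G - F|  [with G=-3, F=1]  = 4
H = 6 if G >= -2 else -2  [with G=-3]  = -2
D = |H - M|  [with H=-2, M=4]  = 6
N = -3*M + 2*D + 5  [with M=4, D=6]  = 5
L = max(D, N) - 4  [with D=6, N=5]  = 2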